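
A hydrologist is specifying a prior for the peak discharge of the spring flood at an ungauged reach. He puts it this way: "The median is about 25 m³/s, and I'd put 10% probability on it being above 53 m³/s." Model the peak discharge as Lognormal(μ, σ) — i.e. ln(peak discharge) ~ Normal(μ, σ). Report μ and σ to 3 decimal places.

μ ≈ 3.219, σ ≈ 0.586

If T ~ Lognormal(μ,σ) then ln T ~ Normal(μ,σ), so the p-quantile of ln T is μ + z_p·σ.
ln(25) = 3.219 and ln(53) = 3.97; z_{0.5} = 0, z_{0.9} = 1.282.
σ = (3.97 − 3.219)/(1.282 − (0)) = 0.586.
μ = 3.219 − (0)·0.586 = 3.219.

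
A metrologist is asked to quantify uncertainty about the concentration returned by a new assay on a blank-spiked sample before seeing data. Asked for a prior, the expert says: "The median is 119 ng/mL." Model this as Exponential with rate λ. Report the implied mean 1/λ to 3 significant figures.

mean ≈ 172 ng/mL

Exponential median = ln 2 / λ, so λ = ln 2 / 119.0 = 0.00582.
Mean = 1/λ = 172 ng/mL.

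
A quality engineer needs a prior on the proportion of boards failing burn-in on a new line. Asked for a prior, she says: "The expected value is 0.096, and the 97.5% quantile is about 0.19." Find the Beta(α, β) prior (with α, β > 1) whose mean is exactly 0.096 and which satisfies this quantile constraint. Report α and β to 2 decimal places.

α ≈ 4.86, β ≈ 45.76

With mean 0.096 fixed, write α = 0.096s, β = 0.904s where s = α+β.
Need P(θ < 0.19) = 0.975 under Beta(0.096s, 0.904s). Normal approximation: (q−m)/√(m(1−m)/s) ≈ z_{0.975} = 1.96, so s ≈ 0.096·0.904·(1.96)²/(0.19−0.096)² = 37.7.
At s = 37.7: P(θ<0.19) ≈ 0.958. Adjusting to match 0.975 gives s ≈ 50.61.
So α = 0.096·50.61 ≈ 4.86, β = 0.904·50.61 ≈ 45.76.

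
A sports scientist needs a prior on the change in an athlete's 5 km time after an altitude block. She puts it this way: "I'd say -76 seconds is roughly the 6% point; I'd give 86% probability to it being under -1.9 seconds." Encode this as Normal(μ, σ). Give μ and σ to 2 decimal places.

The p-quantile of Normal(μ,σ) is μ + z_p·σ, with z_{0.06} = -1.555 and z_{0.86} = 1.08.
Eliminate σ: μ = (z₂·x₁ − z₁·x₂)/(z₂ − z₁) = (1.08·-76 − (-1.555)·-1.9)/2.635 = -32.28.
Then σ = (x₂ − x₁)/(z₂ − z₁) = (-1.9 − -76)/2.635 = 28.12.

μ = -32.28, σ = 28.12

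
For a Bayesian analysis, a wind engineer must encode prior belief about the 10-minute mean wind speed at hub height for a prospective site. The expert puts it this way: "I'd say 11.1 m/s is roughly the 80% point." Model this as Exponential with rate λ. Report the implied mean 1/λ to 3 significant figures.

mean ≈ 6.9 m/s

P(T < 11.1) = 1 − e^(−λ·11.1) = 0.8, so λ = −ln(1−0.8)/11.1 = −ln(0.2)/11.1 = 0.145.
Mean = 1/λ = 6.9 m/s.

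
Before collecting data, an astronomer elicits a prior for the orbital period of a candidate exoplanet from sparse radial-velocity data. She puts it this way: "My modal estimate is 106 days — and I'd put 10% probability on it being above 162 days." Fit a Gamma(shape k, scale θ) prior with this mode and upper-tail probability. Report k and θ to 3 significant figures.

k ≈ 11.4, θ ≈ 10.2

Gamma(k,θ) with k>1 has mode (k−1)θ, so θ = 106/(k−1).
Need P(X < 162) = 0.9 with θ tied to k this way. Start at k = 2, θ = 106: P(X<162) ≈ 0.452.
Too low — raise k to concentrate. Iterating converges to k ≈ 11.4.
Then θ = 106/(11.4−1) ≈ 10.2.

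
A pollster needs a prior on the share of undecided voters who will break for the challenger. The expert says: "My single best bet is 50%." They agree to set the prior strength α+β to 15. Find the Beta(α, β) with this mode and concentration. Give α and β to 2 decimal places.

For α,β > 1 the Beta mode is (α−1)/(α+β−2). With α+β = 15, the mode is (α−1)/13.
Set (α−1)/13 = 0.5 → α = 1 + 0.5·13 = 7.50.
β = 15 − α = 7.50.

α = 7.50, β = 7.50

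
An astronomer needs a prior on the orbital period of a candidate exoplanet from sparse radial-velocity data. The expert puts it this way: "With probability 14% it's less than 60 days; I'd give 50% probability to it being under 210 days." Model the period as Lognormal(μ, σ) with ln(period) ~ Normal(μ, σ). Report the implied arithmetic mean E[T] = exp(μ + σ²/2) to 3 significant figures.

If T ~ Lognormal(μ,σ) then ln T ~ Normal(μ,σ), so the p-quantile of ln T is μ + z_p·σ.
ln(60) = 4.094 and ln(210) = 5.347; z_{0.14} = -1.08, z_{0.5} = 0.
σ = (5.347 − 4.094)/(0 − (-1.08)) = 1.160.
μ = 4.094 − (-1.08)·1.160 = 5.347.
E[T] = exp(μ + σ²/2) = exp(5.347 + 0.6724) = 411 days.

E[T] ≈ 411 days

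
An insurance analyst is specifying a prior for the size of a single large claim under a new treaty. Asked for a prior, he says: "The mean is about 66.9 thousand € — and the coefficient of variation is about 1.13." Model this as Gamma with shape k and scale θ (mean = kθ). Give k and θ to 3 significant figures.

k ≈ 0.783, θ ≈ 85.4

For Gamma(k, scale θ): mean = kθ, variance = kθ², so CV = 1/√k.
CV = 1.13, hence k = 1/CV² = 0.783.
Then θ = mean/k = 66.9/0.783 = 85.4.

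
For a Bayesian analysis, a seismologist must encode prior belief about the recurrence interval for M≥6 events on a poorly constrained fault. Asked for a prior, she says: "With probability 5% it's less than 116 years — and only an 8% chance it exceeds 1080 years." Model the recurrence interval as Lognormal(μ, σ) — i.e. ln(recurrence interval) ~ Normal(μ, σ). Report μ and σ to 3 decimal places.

μ ≈ 5.957, σ ≈ 0.732

If T ~ Lognormal(μ,σ) then ln T ~ Normal(μ,σ), so the p-quantile of ln T is μ + z_p·σ.
ln(116) = 4.754 and ln(1080) = 6.985; z_{0.05} = -1.645, z_{0.92} = 1.405.
σ = (6.985 − 4.754)/(1.405 − (-1.645)) = 0.732.
μ = 4.754 − (-1.645)·0.732 = 5.957.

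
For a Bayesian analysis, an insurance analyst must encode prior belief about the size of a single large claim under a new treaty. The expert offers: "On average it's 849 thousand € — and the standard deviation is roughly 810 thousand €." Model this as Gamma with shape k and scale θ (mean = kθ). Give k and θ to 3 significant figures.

k ≈ 1.1, θ ≈ 773

For Gamma(k, scale θ): mean = kθ, variance = kθ², so CV = 1/√k.
CV = SD/mean = 810/849 = 0.9541, hence k = 1/CV² = 1.1.
Then θ = mean/k = 849/1.1 = 773.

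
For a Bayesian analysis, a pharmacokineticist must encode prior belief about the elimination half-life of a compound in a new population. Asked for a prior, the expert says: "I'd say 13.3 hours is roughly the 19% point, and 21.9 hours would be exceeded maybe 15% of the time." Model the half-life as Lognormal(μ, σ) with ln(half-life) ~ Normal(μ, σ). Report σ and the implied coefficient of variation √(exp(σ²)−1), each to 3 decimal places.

σ ≈ 0.261, CV ≈ 0.265

If T ~ Lognormal(μ,σ) then ln T ~ Normal(μ,σ), so the p-quantile of ln T is μ + z_p·σ.
ln(13.3) = 2.588 and ln(21.9) = 3.086; z_{0.19} = -0.8779, z_{0.85} = 1.036.
σ = (3.086 − 2.588)/(1.036 − (-0.8779)) = 0.261.
μ = 2.588 − (-0.8779)·0.261 = 2.816.
CV = √(exp(σ²)−1) = √(exp(0.0679)−1) = 0.265.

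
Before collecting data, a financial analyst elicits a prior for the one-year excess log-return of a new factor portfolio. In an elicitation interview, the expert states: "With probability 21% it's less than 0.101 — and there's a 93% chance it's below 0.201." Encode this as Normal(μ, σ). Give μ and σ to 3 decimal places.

For Normal(μ,σ), the p-quantile is μ + z_p·σ. Here z_{0.21} = -0.8064, z_{0.93} = 1.476.
So 0.101 = μ − 0.8064σ and 0.201 = μ + 1.476σ.
Subtracting: σ = (0.201 − 0.101)/(1.476 − (-0.8064)) = 0.044.
Then μ = 0.101 − (-0.8064)·0.044 = 0.136.

μ = 0.136, σ = 0.044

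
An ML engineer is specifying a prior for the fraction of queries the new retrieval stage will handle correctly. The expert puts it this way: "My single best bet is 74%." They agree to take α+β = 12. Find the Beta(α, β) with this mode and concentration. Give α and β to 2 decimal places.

α = 8.40, β = 3.60

For α,β > 1 the Beta mode is (α−1)/(α+β−2). With α+β = 12, the mode is (α−1)/10.
Set (α−1)/10 = 0.74 → α = 1 + 0.74·10 = 8.40.
β = 12 − α = 3.60.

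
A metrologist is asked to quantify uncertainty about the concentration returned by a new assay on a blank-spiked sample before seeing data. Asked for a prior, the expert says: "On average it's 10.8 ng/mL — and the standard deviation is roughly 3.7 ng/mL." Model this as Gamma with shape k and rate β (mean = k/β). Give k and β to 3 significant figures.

For Gamma(k, rate β): mean = k/β, variance = k/β², so CV = 1/√k.
CV = SD/mean = 3.7/10.8 = 0.3426, hence k = 1/CV² = 8.52.
Then β = k/mean = 8.52/10.8 = 0.789.

k ≈ 8.52, β ≈ 0.789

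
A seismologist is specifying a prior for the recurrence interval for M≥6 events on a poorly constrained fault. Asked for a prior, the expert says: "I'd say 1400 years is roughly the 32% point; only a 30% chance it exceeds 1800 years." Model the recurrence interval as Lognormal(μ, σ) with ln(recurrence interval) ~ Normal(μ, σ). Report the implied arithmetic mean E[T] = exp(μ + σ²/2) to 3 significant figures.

E[T] ≈ 1630 years

If T ~ Lognormal(μ,σ) then ln T ~ Normal(μ,σ), so the p-quantile of ln T is μ + z_p·σ.
ln(1400) = 7.244 and ln(1800) = 7.496; z_{0.32} = -0.4677, z_{0.7} = 0.5244.
σ = (7.496 − 7.244)/(0.5244 − (-0.4677)) = 0.253.
μ = 7.244 − (-0.4677)·0.253 = 7.363.
E[T] = exp(μ + σ²/2) = exp(7.363 + 0.0321) = 1630 years.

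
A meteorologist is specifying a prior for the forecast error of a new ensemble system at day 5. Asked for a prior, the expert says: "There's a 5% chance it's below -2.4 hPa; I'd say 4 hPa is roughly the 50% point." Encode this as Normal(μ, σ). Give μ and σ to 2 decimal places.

For Normal(μ,σ), the p-quantile is μ + z_p·σ. Here z_{0.05} = -1.645, z_{0.5} = 0.
So -2.4 = μ − 1.645σ and 4 = μ + 0σ.
Subtracting: σ = (4 − -2.4)/(0 − (-1.645)) = 3.89.
Then μ = -2.4 − (-1.645)·3.89 = 4.00.

μ = 4.00, σ = 3.89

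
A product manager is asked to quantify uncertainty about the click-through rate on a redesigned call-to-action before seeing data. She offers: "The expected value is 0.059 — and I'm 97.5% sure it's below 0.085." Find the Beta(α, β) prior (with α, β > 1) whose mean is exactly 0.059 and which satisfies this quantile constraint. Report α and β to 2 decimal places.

With mean 0.059 fixed, write α = 0.059s, β = 0.941s where s = α+β.
Need P(θ < 0.085) = 0.975 under Beta(0.059s, 0.941s). Normal approximation: (q−m)/√(m(1−m)/s) ≈ z_{0.975} = 1.96, so s ≈ 0.059·0.941·(1.96)²/(0.085−0.059)² = 315.5.
At s = 315.5: P(θ<0.085) ≈ 0.965. Adjusting to match 0.975 gives s ≈ 373.60.
So α = 0.059·373.60 ≈ 22.04, β = 0.941·373.60 ≈ 351.56.

α ≈ 22.04, β ≈ 351.56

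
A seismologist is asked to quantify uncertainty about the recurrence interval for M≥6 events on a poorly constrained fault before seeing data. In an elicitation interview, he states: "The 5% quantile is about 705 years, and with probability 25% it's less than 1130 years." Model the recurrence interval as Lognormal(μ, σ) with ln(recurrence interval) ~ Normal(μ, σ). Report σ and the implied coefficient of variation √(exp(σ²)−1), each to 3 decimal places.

σ ≈ 0.486, CV ≈ 0.516

If T ~ Lognormal(μ,σ) then ln T ~ Normal(μ,σ), so the p-quantile of ln T is μ + z_p·σ.
ln(705) = 6.558 and ln(1130) = 7.03; z_{0.05} = -1.645, z_{0.25} = -0.6745.
σ = (7.03 − 6.558)/(-0.6745 − (-1.645)) = 0.486.
μ = 6.558 − (-1.645)·0.486 = 7.358.
CV = √(exp(σ²)−1) = √(exp(0.2364)−1) = 0.516.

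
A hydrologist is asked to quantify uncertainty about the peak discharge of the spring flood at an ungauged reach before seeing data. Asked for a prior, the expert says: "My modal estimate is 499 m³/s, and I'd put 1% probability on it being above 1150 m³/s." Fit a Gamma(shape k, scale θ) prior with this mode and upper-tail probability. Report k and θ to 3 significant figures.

Gamma(k,θ) with k>1 has mode (k−1)θ, so θ = 499/(k−1).
Need P(X < 1150) = 0.99 with θ tied to k this way. Start at k = 2, θ = 499: P(X<1150) ≈ 0.670.
Too low — raise k to concentrate. Iterating converges to k ≈ 7.85.
Then θ = 499/(7.85−1) ≈ 72.8.

k ≈ 7.85, θ ≈ 72.8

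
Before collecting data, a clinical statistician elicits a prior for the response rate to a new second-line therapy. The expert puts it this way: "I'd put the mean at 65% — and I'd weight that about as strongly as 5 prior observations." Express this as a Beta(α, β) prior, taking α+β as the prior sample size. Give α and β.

α = 3.25, β = 1.75

Under the effective-sample-size interpretation, Beta(α, β) has prior mean α/(α+β) and prior sample size α+β.
So α+β = 5 and α/(α+β) = 0.65, giving α = 0.65·5 = 3.25 and β = 5 − 3.25 = 1.75.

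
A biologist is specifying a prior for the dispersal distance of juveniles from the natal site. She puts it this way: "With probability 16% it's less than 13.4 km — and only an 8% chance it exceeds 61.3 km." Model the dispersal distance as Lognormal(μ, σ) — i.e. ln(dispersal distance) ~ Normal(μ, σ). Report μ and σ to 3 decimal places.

μ ≈ 3.225, σ ≈ 0.634

If T ~ Lognormal(μ,σ) then ln T ~ Normal(μ,σ), so the p-quantile of ln T is μ + z_p·σ.
ln(13.4) = 2.595 and ln(61.3) = 4.116; z_{0.16} = -0.9945, z_{0.92} = 1.405.
σ = (4.116 − 2.595)/(1.405 − (-0.9945)) = 0.634.
μ = 2.595 − (-0.9945)·0.634 = 3.225.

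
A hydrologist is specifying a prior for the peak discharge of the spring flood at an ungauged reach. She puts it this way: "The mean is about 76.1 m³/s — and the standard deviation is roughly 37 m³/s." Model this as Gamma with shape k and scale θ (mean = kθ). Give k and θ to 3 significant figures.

k ≈ 4.23, θ ≈ 18

For Gamma(k, scale θ): mean = kθ, variance = kθ², so CV = 1/√k.
CV = SD/mean = 37/76.1 = 0.4862, hence k = 1/CV² = 4.23.
Then θ = mean/k = 76.1/4.23 = 18.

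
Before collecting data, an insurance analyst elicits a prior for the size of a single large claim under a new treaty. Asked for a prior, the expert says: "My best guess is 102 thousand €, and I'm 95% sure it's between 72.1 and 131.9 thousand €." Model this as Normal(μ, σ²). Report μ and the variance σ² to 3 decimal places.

A symmetric 95% interval runs μ ± z·σ with z = 1.96.
Half-width = 29.9, so σ = 29.9/1.96 = 15.2554 and σ² = 232.727.
μ is the stated best guess, 102.000.

μ = 102.000, σ² = 232.727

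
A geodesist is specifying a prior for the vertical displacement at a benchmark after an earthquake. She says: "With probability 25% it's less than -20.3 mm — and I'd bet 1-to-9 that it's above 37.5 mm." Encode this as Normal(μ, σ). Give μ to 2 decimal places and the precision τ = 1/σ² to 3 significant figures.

For Normal(μ,σ), the p-quantile is μ + z_p·σ. Here z_{0.25} = -0.6745, z_{0.9} = 1.282.
So -20.3 = μ − 0.6745σ and 37.5 = μ + 1.282σ.
Subtracting: σ = (37.5 − -20.3)/(1.282 − (-0.6745)) = 29.55.
Then μ = -20.3 − (-0.6745)·29.55 = -0.37.
Precision τ = 1/σ² = 1/29.55² = 0.00115.

μ = -0.37, τ = 0.00115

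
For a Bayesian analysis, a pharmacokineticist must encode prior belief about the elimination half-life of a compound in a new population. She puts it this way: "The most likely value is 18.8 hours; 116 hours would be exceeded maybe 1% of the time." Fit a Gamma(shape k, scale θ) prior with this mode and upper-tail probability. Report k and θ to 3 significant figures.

Gamma(k,θ) with k>1 has mode (k−1)θ, so θ = 18.8/(k−1).
Need P(X < 116) = 0.99 with θ tied to k this way. Start at k = 2, θ = 18.8: P(X<116) ≈ 0.985.
Too low — raise k to concentrate. Iterating converges to k ≈ 2.11.
Then θ = 18.8/(2.11−1) ≈ 17.

k ≈ 2.11, θ ≈ 17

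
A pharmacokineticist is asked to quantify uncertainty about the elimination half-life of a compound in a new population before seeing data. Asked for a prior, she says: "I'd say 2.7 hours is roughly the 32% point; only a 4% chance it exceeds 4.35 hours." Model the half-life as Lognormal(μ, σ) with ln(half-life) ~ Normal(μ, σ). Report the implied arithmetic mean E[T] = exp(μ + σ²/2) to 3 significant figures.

If T ~ Lognormal(μ,σ) then ln T ~ Normal(μ,σ), so the p-quantile of ln T is μ + z_p·σ.
ln(2.7) = 0.9933 and ln(4.35) = 1.47; z_{0.32} = -0.4677, z_{0.96} = 1.751.
σ = (1.47 − 0.9933)/(1.751 − (-0.4677)) = 0.215.
μ = 0.9933 − (-0.4677)·0.215 = 1.094.
E[T] = exp(μ + σ²/2) = exp(1.094 + 0.0231) = 3.06 hours.

E[T] ≈ 3.06 hours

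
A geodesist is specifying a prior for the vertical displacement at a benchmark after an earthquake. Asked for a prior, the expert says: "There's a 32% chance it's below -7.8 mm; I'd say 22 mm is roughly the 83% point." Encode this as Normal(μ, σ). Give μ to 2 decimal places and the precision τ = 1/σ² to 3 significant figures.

For Normal(μ,σ), the p-quantile is μ + z_p·σ. Here z_{0.32} = -0.4677, z_{0.83} = 0.9542.
So -7.8 = μ − 0.4677σ and 22 = μ + 0.9542σ.
Subtracting: σ = (22 − -7.8)/(0.9542 − (-0.4677)) = 20.96.
Then μ = -7.8 − (-0.4677)·20.96 = 2.00.
Precision τ = 1/σ² = 1/20.96² = 0.00228.

μ = 2.00, τ = 0.00228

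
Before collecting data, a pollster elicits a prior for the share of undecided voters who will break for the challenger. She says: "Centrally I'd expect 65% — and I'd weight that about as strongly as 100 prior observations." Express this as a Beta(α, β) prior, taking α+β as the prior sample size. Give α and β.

Under the effective-sample-size interpretation, Beta(α, β) has prior mean α/(α+β) and prior sample size α+β.
So α+β = 100 and α/(α+β) = 0.65, giving α = 0.65·100 = 65 and β = 100 − 65 = 35.

α = 65, β = 35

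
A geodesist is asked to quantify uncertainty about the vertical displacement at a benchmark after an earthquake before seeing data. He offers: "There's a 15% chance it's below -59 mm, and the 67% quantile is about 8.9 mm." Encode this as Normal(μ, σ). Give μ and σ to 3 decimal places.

μ = -11.332, σ = 45.992

For Normal(μ,σ), the p-quantile is μ + z_p·σ. Here z_{0.15} = -1.036, z_{0.67} = 0.4399.
So -59 = μ − 1.036σ and 8.9 = μ + 0.4399σ.
Subtracting: σ = (8.9 − -59)/(0.4399 − (-1.036)) = 45.992.
Then μ = -59 − (-1.036)·45.992 = -11.332.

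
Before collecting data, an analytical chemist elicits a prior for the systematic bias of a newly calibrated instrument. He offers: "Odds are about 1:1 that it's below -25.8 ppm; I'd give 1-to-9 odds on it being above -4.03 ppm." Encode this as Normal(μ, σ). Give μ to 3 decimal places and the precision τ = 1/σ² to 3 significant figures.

μ = -25.800, τ = 0.00347

The p-quantile of Normal(μ,σ) is μ + z_p·σ, with z_{0.5} = 0 and z_{0.9} = 1.282.
Eliminate σ: μ = (z₂·x₁ − z₁·x₂)/(z₂ − z₁) = (1.282·-25.8 − (0)·-4.03)/1.282 = -25.800.
Then σ = (x₂ − x₁)/(z₂ − z₁) = (-4.03 − -25.8)/1.282 = 16.987.
Precision τ = 1/σ² = 1/16.99² = 0.00347.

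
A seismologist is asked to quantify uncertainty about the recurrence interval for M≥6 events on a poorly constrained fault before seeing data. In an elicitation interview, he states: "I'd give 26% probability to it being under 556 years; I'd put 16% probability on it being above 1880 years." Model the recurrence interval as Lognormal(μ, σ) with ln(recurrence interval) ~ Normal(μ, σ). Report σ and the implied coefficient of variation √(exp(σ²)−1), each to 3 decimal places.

σ ≈ 0.744, CV ≈ 0.860

If T ~ Lognormal(μ,σ) then ln T ~ Normal(μ,σ), so the p-quantile of ln T is μ + z_p·σ.
ln(556) = 6.321 and ln(1880) = 7.539; z_{0.26} = -0.6433, z_{0.84} = 0.9945.
σ = (7.539 − 6.321)/(0.9945 − (-0.6433)) = 0.744.
μ = 6.321 − (-0.6433)·0.744 = 6.799.
CV = √(exp(σ²)−1) = √(exp(0.5533)−1) = 0.860.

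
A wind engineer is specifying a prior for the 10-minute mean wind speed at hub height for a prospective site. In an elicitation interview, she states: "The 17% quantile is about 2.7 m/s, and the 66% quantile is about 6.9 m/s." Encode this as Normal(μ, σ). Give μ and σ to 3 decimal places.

μ = 5.632, σ = 3.073

For Normal(μ,σ), the p-quantile is μ + z_p·σ. Here z_{0.17} = -0.9542, z_{0.66} = 0.4125.
So 2.7 = μ − 0.9542σ and 6.9 = μ + 0.4125σ.
Subtracting: σ = (6.9 − 2.7)/(0.4125 − (-0.9542)) = 3.073.
Then μ = 2.7 − (-0.9542)·3.073 = 5.632.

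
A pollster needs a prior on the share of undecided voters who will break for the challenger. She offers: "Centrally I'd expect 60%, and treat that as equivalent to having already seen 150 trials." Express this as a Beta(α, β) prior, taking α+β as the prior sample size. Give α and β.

α = 90, β = 60

Under the effective-sample-size interpretation, Beta(α, β) has prior mean α/(α+β) and prior sample size α+β.
So α+β = 150 and α/(α+β) = 0.6, giving α = 0.6·150 = 90 and β = 150 − 90 = 60.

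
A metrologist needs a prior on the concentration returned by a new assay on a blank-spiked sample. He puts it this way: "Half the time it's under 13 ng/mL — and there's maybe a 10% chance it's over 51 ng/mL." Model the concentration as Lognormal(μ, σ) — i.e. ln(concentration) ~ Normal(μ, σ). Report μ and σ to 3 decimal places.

If T ~ Lognormal(μ,σ) then ln T ~ Normal(μ,σ), so the p-quantile of ln T is μ + z_p·σ.
ln(13) = 2.565 and ln(51) = 3.932; z_{0.5} = 0, z_{0.9} = 1.282.
σ = (3.932 − 2.565)/(1.282 − (0)) = 1.067.
μ = 2.565 − (0)·1.067 = 2.565.

μ ≈ 2.565, σ ≈ 1.067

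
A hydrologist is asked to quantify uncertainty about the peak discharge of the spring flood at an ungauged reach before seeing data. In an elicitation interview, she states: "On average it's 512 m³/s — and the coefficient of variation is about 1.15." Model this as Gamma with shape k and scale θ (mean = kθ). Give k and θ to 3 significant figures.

For Gamma(k, scale θ): mean = kθ, variance = kθ², so CV = 1/√k.
CV = 1.15, hence k = 1/CV² = 0.756.
Then θ = mean/k = 512/0.756 = 677.

k ≈ 0.756, θ ≈ 677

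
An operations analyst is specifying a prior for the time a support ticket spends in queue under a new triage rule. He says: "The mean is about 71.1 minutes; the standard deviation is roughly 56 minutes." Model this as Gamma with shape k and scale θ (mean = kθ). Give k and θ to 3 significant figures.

k ≈ 1.61, θ ≈ 44.1

For Gamma(k, scale θ): mean = kθ, variance = kθ², so CV = 1/√k.
CV = SD/mean = 56/71.1 = 0.7876, hence k = 1/CV² = 1.61.
Then θ = mean/k = 71.1/1.61 = 44.1.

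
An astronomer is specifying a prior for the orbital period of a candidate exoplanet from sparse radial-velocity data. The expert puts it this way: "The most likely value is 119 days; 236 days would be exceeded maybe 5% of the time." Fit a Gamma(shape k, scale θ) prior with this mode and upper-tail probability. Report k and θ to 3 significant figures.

Gamma(k,θ) with k>1 has mode (k−1)θ, so θ = 119/(k−1).
Need P(X < 236) = 0.95 with θ tied to k this way. Start at k = 2, θ = 119: P(X<236) ≈ 0.589.
Too low — raise k to concentrate. Iterating converges to k ≈ 6.91.
Then θ = 119/(6.91−1) ≈ 20.1.

k ≈ 6.91, θ ≈ 20.1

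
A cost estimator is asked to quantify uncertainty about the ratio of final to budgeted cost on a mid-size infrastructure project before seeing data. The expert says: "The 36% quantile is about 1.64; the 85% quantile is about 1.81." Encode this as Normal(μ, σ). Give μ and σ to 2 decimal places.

For Normal(μ,σ), the p-quantile is μ + z_p·σ. Here z_{0.36} = -0.3585, z_{0.85} = 1.036.
So 1.64 = μ − 0.3585σ and 1.81 = μ + 1.036σ.
Subtracting: σ = (1.81 − 1.64)/(1.036 − (-0.3585)) = 0.12.
Then μ = 1.64 − (-0.3585)·0.12 = 1.68.

μ = 1.68, σ = 0.12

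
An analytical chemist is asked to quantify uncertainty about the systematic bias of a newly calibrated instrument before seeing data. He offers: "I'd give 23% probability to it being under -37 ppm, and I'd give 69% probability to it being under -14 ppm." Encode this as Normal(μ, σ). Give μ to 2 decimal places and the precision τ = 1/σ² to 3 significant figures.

For Normal(μ,σ), the p-quantile is μ + z_p·σ. Here z_{0.23} = -0.7388, z_{0.69} = 0.4959.
So -37 = μ − 0.7388σ and -14 = μ + 0.4959σ.
Subtracting: σ = (-14 − -37)/(0.4959 − (-0.7388)) = 18.63.
Then μ = -37 − (-0.7388)·18.63 = -23.24.
Precision τ = 1/σ² = 1/18.63² = 0.00288.

μ = -23.24, τ = 0.00288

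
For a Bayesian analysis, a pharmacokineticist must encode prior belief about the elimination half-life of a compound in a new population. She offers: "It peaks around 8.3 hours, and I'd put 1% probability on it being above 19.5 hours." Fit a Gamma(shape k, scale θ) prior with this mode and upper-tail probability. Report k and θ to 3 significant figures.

k ≈ 7.52, θ ≈ 1.27

Gamma(k,θ) with k>1 has mode (k−1)θ, so θ = 8.3/(k−1).
Need P(X < 19.5) = 0.99 with θ tied to k this way. Start at k = 2, θ = 8.3: P(X<19.5) ≈ 0.680.
Too low — raise k to concentrate. Iterating converges to k ≈ 7.52.
Then θ = 8.3/(7.52−1) ≈ 1.27.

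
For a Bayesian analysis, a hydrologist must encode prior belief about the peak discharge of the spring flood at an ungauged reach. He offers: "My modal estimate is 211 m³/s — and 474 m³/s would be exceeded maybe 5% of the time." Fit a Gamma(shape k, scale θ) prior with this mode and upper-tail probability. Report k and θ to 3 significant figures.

k ≈ 5.19, θ ≈ 50.3

Gamma(k,θ) with k>1 has mode (k−1)θ, so θ = 211/(k−1).
Need P(X < 474) = 0.95 with θ tied to k this way. Start at k = 2, θ = 211: P(X<474) ≈ 0.657.
Too low — raise k to concentrate. Iterating converges to k ≈ 5.19.
Then θ = 211/(5.19−1) ≈ 50.3.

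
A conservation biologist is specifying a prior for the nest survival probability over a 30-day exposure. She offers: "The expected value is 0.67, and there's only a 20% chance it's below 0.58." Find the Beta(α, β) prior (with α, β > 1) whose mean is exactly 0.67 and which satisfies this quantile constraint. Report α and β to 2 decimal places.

α ≈ 12.46, β ≈ 6.14

With mean 0.67 fixed, write α = 0.67s, β = 0.33s where s = α+β.
Need P(θ < 0.58) = 0.2 under Beta(0.67s, 0.33s). Normal approximation: (q−m)/√(m(1−m)/s) ≈ z_{0.2} = -0.842, so s ≈ 0.67·0.33·(-0.842)²/(0.58−0.67)² = 19.3.
At s = 19.3: P(θ<0.58) ≈ 0.196. Adjusting to match 0.2 gives s ≈ 18.59.
So α = 0.67·18.59 ≈ 12.46, β = 0.33·18.59 ≈ 6.14.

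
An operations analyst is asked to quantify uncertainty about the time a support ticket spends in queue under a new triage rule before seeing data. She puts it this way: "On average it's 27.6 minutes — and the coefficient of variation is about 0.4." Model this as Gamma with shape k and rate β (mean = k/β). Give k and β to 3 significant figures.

k ≈ 6.25, β ≈ 0.226

For Gamma(k, rate β): mean = k/β, variance = k/β², so CV = 1/√k.
CV = 0.4, hence k = 1/CV² = 6.25.
Then β = k/mean = 6.25/27.6 = 0.226.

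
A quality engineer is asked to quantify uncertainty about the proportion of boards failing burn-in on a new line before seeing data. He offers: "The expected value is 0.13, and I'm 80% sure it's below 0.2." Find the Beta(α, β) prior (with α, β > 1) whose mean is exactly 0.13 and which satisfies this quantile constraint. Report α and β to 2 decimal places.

With mean 0.13 fixed, write α = 0.13s, β = 0.87s where s = α+β.
Need P(θ < 0.2) = 0.8 under Beta(0.13s, 0.87s). Normal approximation: (q−m)/√(m(1−m)/s) ≈ z_{0.8} = 0.842, so s ≈ 0.13·0.87·(0.842)²/(0.2−0.13)² = 16.3.
At s = 16.3: P(θ<0.2) ≈ 0.819. Adjusting to match 0.8 gives s ≈ 12.44.
So α = 0.13·12.44 ≈ 1.62, β = 0.87·12.44 ≈ 10.82.

α ≈ 1.62, β ≈ 10.82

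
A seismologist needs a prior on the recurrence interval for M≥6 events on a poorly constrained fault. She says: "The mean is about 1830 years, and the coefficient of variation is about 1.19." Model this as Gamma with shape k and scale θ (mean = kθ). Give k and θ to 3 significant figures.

k ≈ 0.706, θ ≈ 2590

For Gamma(k, scale θ): mean = kθ, variance = kθ², so CV = 1/√k.
CV = 1.19, hence k = 1/CV² = 0.706.
Then θ = mean/k = 1830/0.706 = 2590.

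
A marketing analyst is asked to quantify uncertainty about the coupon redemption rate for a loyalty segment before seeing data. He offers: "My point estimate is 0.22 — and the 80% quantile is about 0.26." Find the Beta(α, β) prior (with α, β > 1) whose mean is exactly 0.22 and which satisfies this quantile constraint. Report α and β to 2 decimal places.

α ≈ 16.01, β ≈ 56.75

With mean 0.22 fixed, write α = 0.22s, β = 0.78s where s = α+β.
Need P(θ < 0.26) = 0.8 under Beta(0.22s, 0.78s). Normal approximation: (q−m)/√(m(1−m)/s) ≈ z_{0.8} = 0.842, so s ≈ 0.22·0.78·(0.842)²/(0.26−0.22)² = 76.0.
At s = 76.0: P(θ<0.26) ≈ 0.805. Adjusting to match 0.8 gives s ≈ 72.75.
So α = 0.22·72.75 ≈ 16.01, β = 0.78·72.75 ≈ 56.75.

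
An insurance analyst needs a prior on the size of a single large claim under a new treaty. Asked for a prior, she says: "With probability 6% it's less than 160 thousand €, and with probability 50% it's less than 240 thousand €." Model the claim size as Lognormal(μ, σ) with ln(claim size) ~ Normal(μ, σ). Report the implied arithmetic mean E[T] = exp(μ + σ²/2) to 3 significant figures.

E[T] ≈ 248 thousand €

If T ~ Lognormal(μ,σ) then ln T ~ Normal(μ,σ), so the p-quantile of ln T is μ + z_p·σ.
ln(160) = 5.075 and ln(240) = 5.481; z_{0.06} = -1.555, z_{0.5} = 0.
σ = (5.481 − 5.075)/(0 − (-1.555)) = 0.261.
μ = 5.075 − (-1.555)·0.261 = 5.481.
E[T] = exp(μ + σ²/2) = exp(5.481 + 0.0340) = 248 thousand €.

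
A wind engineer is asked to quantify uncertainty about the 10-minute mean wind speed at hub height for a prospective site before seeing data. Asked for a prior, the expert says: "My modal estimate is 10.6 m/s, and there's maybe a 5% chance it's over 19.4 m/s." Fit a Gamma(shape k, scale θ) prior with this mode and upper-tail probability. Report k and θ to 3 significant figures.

Gamma(k,θ) with k>1 has mode (k−1)θ, so θ = 10.6/(k−1).
Need P(X < 19.4) = 0.95 with θ tied to k this way. Start at k = 2, θ = 10.6: P(X<19.4) ≈ 0.546.
Too low — raise k to concentrate. Iterating converges to k ≈ 8.62.
Then θ = 10.6/(8.62−1) ≈ 1.39.

k ≈ 8.62, θ ≈ 1.39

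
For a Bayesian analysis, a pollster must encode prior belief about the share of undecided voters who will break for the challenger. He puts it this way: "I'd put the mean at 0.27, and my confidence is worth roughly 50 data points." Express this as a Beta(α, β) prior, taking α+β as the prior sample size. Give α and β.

α = 13.5, β = 36.5

Under the effective-sample-size interpretation, Beta(α, β) has prior mean α/(α+β) and prior sample size α+β.
So α+β = 50 and α/(α+β) = 0.27, giving α = 0.27·50 = 13.5 and β = 50 − 13.5 = 36.5.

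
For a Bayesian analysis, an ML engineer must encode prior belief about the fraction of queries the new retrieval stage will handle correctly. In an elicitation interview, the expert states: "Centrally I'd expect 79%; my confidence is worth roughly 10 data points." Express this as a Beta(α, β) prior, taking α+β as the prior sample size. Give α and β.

α = 7.9, β = 2.1

Under the effective-sample-size interpretation, Beta(α, β) has prior mean α/(α+β) and prior sample size α+β.
So α+β = 10 and α/(α+β) = 0.79, giving α = 0.79·10 = 7.9 and β = 10 − 7.9 = 2.1.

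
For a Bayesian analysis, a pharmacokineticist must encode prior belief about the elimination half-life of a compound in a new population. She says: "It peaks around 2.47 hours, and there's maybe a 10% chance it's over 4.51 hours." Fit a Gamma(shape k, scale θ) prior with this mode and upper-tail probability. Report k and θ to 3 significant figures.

k ≈ 6.26, θ ≈ 0.47

Gamma(k,θ) with k>1 has mode (k−1)θ, so θ = 2.47/(k−1).
Need P(X < 4.51) = 0.9 with θ tied to k this way. Start at k = 2, θ = 2.47: P(X<4.51) ≈ 0.545.
Too low — raise k to concentrate. Iterating converges to k ≈ 6.26.
Then θ = 2.47/(6.26−1) ≈ 0.47.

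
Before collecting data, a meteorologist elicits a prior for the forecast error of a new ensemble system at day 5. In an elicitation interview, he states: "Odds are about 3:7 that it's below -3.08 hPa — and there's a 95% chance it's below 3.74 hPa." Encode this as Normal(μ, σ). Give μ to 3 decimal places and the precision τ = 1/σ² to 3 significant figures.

The p-quantile of Normal(μ,σ) is μ + z_p·σ, with z_{0.3} = -0.5244 and z_{0.95} = 1.645.
Eliminate σ: μ = (z₂·x₁ − z₁·x₂)/(z₂ − z₁) = (1.645·-3.08 − (-0.5244)·3.74)/2.169 = -1.431.
Then σ = (x₂ − x₁)/(z₂ − z₁) = (3.74 − -3.08)/2.169 = 3.144.
Precision τ = 1/σ² = 1/3.144² = 0.101.

μ = -1.431, τ = 0.101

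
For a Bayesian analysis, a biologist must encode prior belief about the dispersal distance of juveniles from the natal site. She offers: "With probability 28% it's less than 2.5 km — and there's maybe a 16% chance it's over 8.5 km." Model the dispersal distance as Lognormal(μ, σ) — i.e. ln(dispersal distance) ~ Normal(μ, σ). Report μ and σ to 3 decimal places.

If T ~ Lognormal(μ,σ) then ln T ~ Normal(μ,σ), so the p-quantile of ln T is μ + z_p·σ.
ln(2.5) = 0.9163 and ln(8.5) = 2.14; z_{0.28} = -0.5828, z_{0.84} = 0.9945.
σ = (2.14 − 0.9163)/(0.9945 − (-0.5828)) = 0.776.
μ = 0.9163 − (-0.5828)·0.776 = 1.368.

μ ≈ 1.368, σ ≈ 0.776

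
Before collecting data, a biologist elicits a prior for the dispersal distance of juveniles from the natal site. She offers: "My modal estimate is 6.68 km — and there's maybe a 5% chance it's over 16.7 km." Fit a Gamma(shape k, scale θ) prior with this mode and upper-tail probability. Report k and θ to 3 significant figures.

k ≈ 4.23, θ ≈ 2.07

Gamma(k,θ) with k>1 has mode (k−1)θ, so θ = 6.68/(k−1).
Need P(X < 16.7) = 0.95 with θ tied to k this way. Start at k = 2, θ = 6.68: P(X<16.7) ≈ 0.713.
Too low — raise k to concentrate. Iterating converges to k ≈ 4.23.
Then θ = 6.68/(4.23−1) ≈ 2.07.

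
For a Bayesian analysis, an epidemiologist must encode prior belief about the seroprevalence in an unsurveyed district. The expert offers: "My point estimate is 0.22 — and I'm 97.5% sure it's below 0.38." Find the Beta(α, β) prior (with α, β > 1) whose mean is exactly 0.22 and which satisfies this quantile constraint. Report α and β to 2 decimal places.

α ≈ 6.73, β ≈ 23.85

With mean 0.22 fixed, write α = 0.22s, β = 0.78s where s = α+β.
Need P(θ < 0.38) = 0.975 under Beta(0.22s, 0.78s). Normal approximation: (q−m)/√(m(1−m)/s) ≈ z_{0.975} = 1.96, so s ≈ 0.22·0.78·(1.96)²/(0.38−0.22)² = 25.7.
At s = 25.7: P(θ<0.38) ≈ 0.965. Adjusting to match 0.975 gives s ≈ 30.58.
So α = 0.22·30.58 ≈ 6.73, β = 0.78·30.58 ≈ 23.85.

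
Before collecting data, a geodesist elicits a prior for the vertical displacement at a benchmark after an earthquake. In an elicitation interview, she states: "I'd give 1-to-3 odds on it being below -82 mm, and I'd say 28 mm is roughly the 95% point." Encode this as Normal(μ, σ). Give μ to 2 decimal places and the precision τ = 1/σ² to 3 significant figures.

The p-quantile of Normal(μ,σ) is μ + z_p·σ, with z_{0.25} = -0.6745 and z_{0.95} = 1.645.
Eliminate σ: μ = (z₂·x₁ − z₁·x₂)/(z₂ − z₁) = (1.645·-82 − (-0.6745)·28)/2.319 = -50.01.
Then σ = (x₂ − x₁)/(z₂ − z₁) = (28 − -82)/2.319 = 47.43.
Precision τ = 1/σ² = 1/47.43² = 0.000445.

μ = -50.01, τ = 0.000445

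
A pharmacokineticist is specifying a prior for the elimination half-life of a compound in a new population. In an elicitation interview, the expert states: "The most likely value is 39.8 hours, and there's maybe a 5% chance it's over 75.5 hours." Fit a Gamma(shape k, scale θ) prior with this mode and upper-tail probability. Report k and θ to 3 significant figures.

k ≈ 7.78, θ ≈ 5.87

Gamma(k,θ) with k>1 has mode (k−1)θ, so θ = 39.8/(k−1).
Need P(X < 75.5) = 0.95 with θ tied to k this way. Start at k = 2, θ = 39.8: P(X<75.5) ≈ 0.565.
Too low — raise k to concentrate. Iterating converges to k ≈ 7.78.
Then θ = 39.8/(7.78−1) ≈ 5.87.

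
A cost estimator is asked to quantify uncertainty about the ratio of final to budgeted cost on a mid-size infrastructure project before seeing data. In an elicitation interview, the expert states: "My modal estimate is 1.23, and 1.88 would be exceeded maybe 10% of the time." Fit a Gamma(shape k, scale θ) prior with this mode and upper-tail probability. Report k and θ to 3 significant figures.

k ≈ 11.4, θ ≈ 0.119

Gamma(k,θ) with k>1 has mode (k−1)θ, so θ = 1.23/(k−1).
Need P(X < 1.88) = 0.9 with θ tied to k this way. Start at k = 2, θ = 1.23: P(X<1.88) ≈ 0.452.
Too low — raise k to concentrate. Iterating converges to k ≈ 11.4.
Then θ = 1.23/(11.4−1) ≈ 0.119.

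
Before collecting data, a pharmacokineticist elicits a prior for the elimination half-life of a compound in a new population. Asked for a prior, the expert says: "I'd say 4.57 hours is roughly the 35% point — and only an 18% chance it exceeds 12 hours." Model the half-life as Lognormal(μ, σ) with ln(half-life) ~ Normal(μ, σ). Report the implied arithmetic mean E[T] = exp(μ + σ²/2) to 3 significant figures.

E[T] ≈ 8.01 hours

If T ~ Lognormal(μ,σ) then ln T ~ Normal(μ,σ), so the p-quantile of ln T is μ + z_p·σ.
ln(4.57) = 1.52 and ln(12) = 2.485; z_{0.35} = -0.3853, z_{0.82} = 0.9154.
σ = (2.485 − 1.52)/(0.9154 − (-0.3853)) = 0.742.
μ = 1.52 − (-0.3853)·0.742 = 1.806.
E[T] = exp(μ + σ²/2) = exp(1.806 + 0.2754) = 8.01 hours.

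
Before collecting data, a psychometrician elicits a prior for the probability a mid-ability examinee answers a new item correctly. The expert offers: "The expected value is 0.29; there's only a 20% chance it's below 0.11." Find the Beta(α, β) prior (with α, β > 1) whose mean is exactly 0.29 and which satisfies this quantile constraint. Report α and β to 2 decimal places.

α ≈ 1.31, β ≈ 3.21

With mean 0.29 fixed, write α = 0.29s, β = 0.71s where s = α+β.
Need P(θ < 0.11) = 0.2 under Beta(0.29s, 0.71s). Normal approximation: (q−m)/√(m(1−m)/s) ≈ z_{0.2} = -0.842, so s ≈ 0.29·0.71·(-0.842)²/(0.11−0.29)² = 4.5.
At s = 4.5: P(θ<0.11) ≈ 0.201. Adjusting to match 0.2 gives s ≈ 4.53.
So α = 0.29·4.53 ≈ 1.31, β = 0.71·4.53 ≈ 3.21.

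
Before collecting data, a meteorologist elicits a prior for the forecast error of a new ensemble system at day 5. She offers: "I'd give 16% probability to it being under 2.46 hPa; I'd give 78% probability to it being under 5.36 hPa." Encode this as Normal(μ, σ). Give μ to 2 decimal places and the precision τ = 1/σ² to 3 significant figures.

For Normal(μ,σ), the p-quantile is μ + z_p·σ. Here z_{0.16} = -0.9945, z_{0.78} = 0.7722.
So 2.46 = μ − 0.9945σ and 5.36 = μ + 0.7722σ.
Subtracting: σ = (5.36 − 2.46)/(0.7722 − (-0.9945)) = 1.64.
Then μ = 2.46 − (-0.9945)·1.64 = 4.09.
Precision τ = 1/σ² = 1/1.642² = 0.371.

μ = 4.09, τ = 0.371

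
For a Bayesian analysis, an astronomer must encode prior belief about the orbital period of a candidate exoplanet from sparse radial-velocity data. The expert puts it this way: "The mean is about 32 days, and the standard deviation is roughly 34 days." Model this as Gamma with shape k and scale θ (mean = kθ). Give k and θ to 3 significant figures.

For Gamma(k, scale θ): mean = kθ, variance = kθ², so CV = 1/√k.
CV = SD/mean = 34/32 = 1.062, hence k = 1/CV² = 0.886.
Then θ = mean/k = 32/0.886 = 36.1.

k ≈ 0.886, θ ≈ 36.1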